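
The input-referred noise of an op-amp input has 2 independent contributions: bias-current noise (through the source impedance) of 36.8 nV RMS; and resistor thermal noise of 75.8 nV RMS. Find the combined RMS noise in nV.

84.3 nV

Uncorrelated sources add in power (mean-square): V_tot = √(ΣV_i²)
V_tot = √[(3.68×10⁻⁸)² + (7.58×10⁻⁸)²] = 8.43×10⁻⁸ V = 84.3 nV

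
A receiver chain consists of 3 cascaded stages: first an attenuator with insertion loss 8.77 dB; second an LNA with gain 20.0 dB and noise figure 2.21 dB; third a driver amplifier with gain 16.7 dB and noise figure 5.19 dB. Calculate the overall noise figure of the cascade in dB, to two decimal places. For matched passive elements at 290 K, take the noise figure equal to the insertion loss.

11.04 dB

Convert to linear (a loss of L dB is a gain of −L dB): F_i = 10^(NF_i/10), G_i = 10^(G_i,dB/10)
  Stage 1: F_1 = 10^(8.77/10) = 7.534, G_1 = 10^(−8.77/10) = 0.1327
  Stage 2: F_2 = 10^(2.21/10) = 1.663, G_2 = 10^(20.0/10) = 100.0
  Stage 3: F_3 = 10^(5.19/10) = 3.304, G_3 = 10^(16.7/10) = 46.77
Friis cascade:
  F = 7.534 + (1.663 − 1)/0.1327 + (3.304 − 1)/13.27 = 12.70
NF = 10 log₁₀(12.70) = 11.04 dB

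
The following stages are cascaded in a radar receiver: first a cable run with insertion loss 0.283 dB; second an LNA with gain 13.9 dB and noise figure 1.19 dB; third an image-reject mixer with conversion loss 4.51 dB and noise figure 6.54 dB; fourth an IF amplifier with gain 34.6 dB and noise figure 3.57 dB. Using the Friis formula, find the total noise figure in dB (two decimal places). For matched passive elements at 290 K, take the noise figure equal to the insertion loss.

2.34 dB

Convert to linear (a loss of L dB is a gain of −L dB): F_i = 10^(NF_i/10), G_i = 10^(G_i,dB/10)
  Stage 1: F_1 = 10^(0.283/10) = 1.067, G_1 = 10^(−0.283/10) = 0.9369
  Stage 2: F_2 = 10^(1.19/10) = 1.315, G_2 = 10^(13.9/10) = 24.55
  Stage 3: F_3 = 10^(6.54/10) = 4.508, G_3 = 10^(−4.51/10) = 0.3540
  Stage 4: F_4 = 10^(3.57/10) = 2.275, G_4 = 10^(34.6/10) = 2884
Friis cascade:
  F = 1.067 + (1.315 − 1)/0.9369 + (4.508 − 1)/23.00 + (2.275 − 1)/8.141 = 1.713
NF = 10 log₁₀(1.713) = 2.34 dB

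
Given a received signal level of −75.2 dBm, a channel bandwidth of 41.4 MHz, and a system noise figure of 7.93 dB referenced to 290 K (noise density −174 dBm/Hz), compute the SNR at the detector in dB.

Noise floor: N = −174 + 10 log₁₀(B) + NF
10 log₁₀(4.14×10⁷) = 76.17 dB
N = −174 + 76.17 + 7.93 = −89.90 dBm
SNR = P_sig − N = −75.2 − (−89.90) = 14.70 dB → 14.7 dB

14.7 dB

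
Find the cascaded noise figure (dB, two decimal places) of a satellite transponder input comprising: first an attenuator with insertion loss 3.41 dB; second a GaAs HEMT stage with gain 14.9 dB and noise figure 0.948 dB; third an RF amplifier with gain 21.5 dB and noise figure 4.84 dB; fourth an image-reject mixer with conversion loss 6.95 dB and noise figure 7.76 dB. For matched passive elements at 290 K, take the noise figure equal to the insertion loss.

Convert to linear (a loss of L dB is a gain of −L dB): F_i = 10^(NF_i/10), G_i = 10^(G_i,dB/10)
  Stage 1: F_1 = 10^(3.41/10) = 2.193, G_1 = 10^(−3.41/10) = 0.4560
  Stage 2: F_2 = 10^(0.948/10) = 1.244, G_2 = 10^(14.9/10) = 30.90
  Stage 3: F_3 = 10^(4.84/10) = 3.048, G_3 = 10^(21.5/10) = 141.3
  Stage 4: F_4 = 10^(7.76/10) = 5.970, G_4 = 10^(−6.95/10) = 0.2018
Friis cascade:
  F = 2.193 + (1.244 − 1)/0.4560 + (3.048 − 1)/14.09 + (5.970 − 1)/1991 = 2.876
NF = 10 log₁₀(2.876) = 4.59 dB

4.59 dB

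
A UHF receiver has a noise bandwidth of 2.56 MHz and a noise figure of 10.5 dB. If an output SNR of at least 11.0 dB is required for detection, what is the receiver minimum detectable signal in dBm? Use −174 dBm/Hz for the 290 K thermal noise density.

Sensitivity = −174 + 10 log₁₀(B) + NF + SNR_min
= −174 + 64.08 + 10.5 + 11.0
= −88.42 dBm → −88.4 dBm

−88.4 dBm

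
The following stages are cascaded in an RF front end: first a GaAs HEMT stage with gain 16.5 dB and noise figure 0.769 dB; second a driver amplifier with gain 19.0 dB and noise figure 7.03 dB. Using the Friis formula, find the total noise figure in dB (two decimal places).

Convert to linear (a loss of L dB is a gain of −L dB): F_i = 10^(NF_i/10), G_i = 10^(G_i,dB/10)
  Stage 1: F_1 = 10^(0.769/10) = 1.194, G_1 = 10^(16.5/10) = 44.67
  Stage 2: F_2 = 10^(7.03/10) = 5.047, G_2 = 10^(19.0/10) = 79.43
Friis cascade:
  F = 1.194 + (5.047 − 1)/44.67 = 1.284
NF = 10 log₁₀(1.284) = 1.09 dB

1.09 dB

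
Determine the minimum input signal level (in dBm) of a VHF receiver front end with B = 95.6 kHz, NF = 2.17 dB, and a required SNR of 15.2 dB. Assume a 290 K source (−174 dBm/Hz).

−106.8 dBm

Sensitivity = −174 + 10 log₁₀(B) + NF + SNR_min
= −174 + 49.8 + 2.17 + 15.2
= −106.83 dBm → −106.8 dBm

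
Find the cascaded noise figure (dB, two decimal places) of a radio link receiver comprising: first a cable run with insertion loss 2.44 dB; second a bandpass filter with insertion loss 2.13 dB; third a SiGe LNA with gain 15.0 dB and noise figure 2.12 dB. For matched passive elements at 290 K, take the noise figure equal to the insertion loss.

6.69 dB

Convert to linear (a loss of L dB is a gain of −L dB): F_i = 10^(NF_i/10), G_i = 10^(G_i,dB/10)
  Stage 1: F_1 = 10^(2.44/10) = 1.754, G_1 = 10^(−2.44/10) = 0.5702
  Stage 2: F_2 = 10^(2.13/10) = 1.633, G_2 = 10^(−2.13/10) = 0.6124
  Stage 3: F_3 = 10^(2.12/10) = 1.629, G_3 = 10^(15.0/10) = 31.62
Friis cascade:
  F = 1.754 + (1.633 − 1)/0.5702 + (1.629 − 1)/0.3491 = 4.667
NF = 10 log₁₀(4.667) = 6.69 dB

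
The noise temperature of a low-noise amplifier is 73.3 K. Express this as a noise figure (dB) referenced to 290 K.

0.979 dB

F = 1 + T_e/T₀ = 1 + 73.3/290 = 1.25276
NF = 10 log₁₀(1.25276) = 0.979 dB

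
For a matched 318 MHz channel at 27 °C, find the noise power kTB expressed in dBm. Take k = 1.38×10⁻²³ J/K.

T = 27 °C + 273.15 = 300.15 K
P_n = kTB = 1.38×10⁻²³ × 300.15 × 3.18×10⁸ = 1.32×10⁻¹² W
In dBm: 10 log₁₀(1.32×10⁻¹² / 10⁻³) = −88.8 dBm

−88.8 dBm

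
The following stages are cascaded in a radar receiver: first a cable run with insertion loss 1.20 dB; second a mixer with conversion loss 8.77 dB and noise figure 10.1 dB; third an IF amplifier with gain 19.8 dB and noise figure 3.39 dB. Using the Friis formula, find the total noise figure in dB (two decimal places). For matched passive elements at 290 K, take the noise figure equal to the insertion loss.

Convert to linear (a loss of L dB is a gain of −L dB): F_i = 10^(NF_i/10), G_i = 10^(G_i,dB/10)
  Stage 1: F_1 = 10^(1.20/10) = 1.318, G_1 = 10^(−1.20/10) = 0.7586
  Stage 2: F_2 = 10^(10.1/10) = 10.23, G_2 = 10^(−8.77/10) = 0.1327
  Stage 3: F_3 = 10^(3.39/10) = 2.183, G_3 = 10^(19.8/10) = 95.50
Friis cascade:
  F = 1.318 + (10.23 − 1)/0.7586 + (2.183 − 1)/0.1007 = 25.24
NF = 10 log₁₀(25.24) = 14.02 dB

14.02 dB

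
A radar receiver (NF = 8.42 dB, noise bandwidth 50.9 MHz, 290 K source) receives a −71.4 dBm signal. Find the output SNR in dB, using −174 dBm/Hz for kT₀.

Noise floor: N = −174 + 10 log₁₀(B) + NF
10 log₁₀(5.09×10⁷) = 77.07 dB
N = −174 + 77.07 + 8.42 = −88.51 dBm
SNR = P_sig − N = −71.4 − (−88.51) = 17.11 dB → 17.1 dB

17.1 dB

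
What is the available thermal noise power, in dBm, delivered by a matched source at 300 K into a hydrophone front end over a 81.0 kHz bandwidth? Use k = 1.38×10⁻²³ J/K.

−124.7 dBm

P_n = kTB = 1.38×10⁻²³ × 300 × 8.10×10⁴ = 3.35×10⁻¹⁶ W
In dBm: 10 log₁₀(3.35×10⁻¹⁶ / 10⁻³) = −124.7 dBm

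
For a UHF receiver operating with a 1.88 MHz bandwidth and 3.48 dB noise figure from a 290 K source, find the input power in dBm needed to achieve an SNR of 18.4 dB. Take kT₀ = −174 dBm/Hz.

−89.4 dBm

Sensitivity = −174 + 10 log₁₀(B) + NF + SNR_min
= −174 + 62.74 + 3.48 + 18.4
= −89.38 dBm → −89.4 dBm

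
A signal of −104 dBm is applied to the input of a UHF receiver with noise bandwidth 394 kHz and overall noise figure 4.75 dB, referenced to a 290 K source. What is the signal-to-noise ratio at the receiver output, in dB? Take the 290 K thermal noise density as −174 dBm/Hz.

9.3 dB

Noise floor: N = −174 + 10 log₁₀(B) + NF
10 log₁₀(3.94×10⁵) = 55.95 dB
N = −174 + 55.95 + 4.75 = −113.30 dBm
SNR = P_sig − N = −104 − (−113.30) = 9.30 dB → 9.3 dB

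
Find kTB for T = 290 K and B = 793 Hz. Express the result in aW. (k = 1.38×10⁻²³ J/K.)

3.17 aW

P_n = kTB = 1.38×10⁻²³ × 290 × 7.93×10² = 3.17×10⁻¹⁸ W = 3.17 aW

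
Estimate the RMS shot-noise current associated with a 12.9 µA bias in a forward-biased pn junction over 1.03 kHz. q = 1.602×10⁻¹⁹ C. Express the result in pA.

65.2 pA

I_n = √(2qI·B)
2qI·B = 2 × 1.602×10⁻¹⁹ × 1.29×10⁻⁵ × 1.03×10³ = 4.26×10⁻²¹ A²
I_n = √(4.26×10⁻²¹) = 6.52×10⁻¹¹ A = 65.2 pA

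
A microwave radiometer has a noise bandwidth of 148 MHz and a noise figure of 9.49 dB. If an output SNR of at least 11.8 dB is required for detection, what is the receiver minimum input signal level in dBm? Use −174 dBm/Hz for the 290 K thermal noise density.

Sensitivity = −174 + 10 log₁₀(B) + NF + SNR_min
= −174 + 81.7 + 9.49 + 11.8
= −71.01 dBm → −71.0 dBm

−71.0 dBm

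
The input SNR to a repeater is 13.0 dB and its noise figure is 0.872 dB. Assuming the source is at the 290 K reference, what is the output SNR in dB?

By definition F = SNR_in/SNR_out, so in dB: SNR_out = SNR_in − NF
SNR_out = 13.0 − 0.872 = 12.128 dB

12.128 dB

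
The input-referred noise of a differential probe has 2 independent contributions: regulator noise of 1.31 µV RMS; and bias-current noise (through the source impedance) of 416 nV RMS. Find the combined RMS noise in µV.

Uncorrelated sources add in power (mean-square): V_tot = √(ΣV_i²)
V_tot = √[(1.31×10⁻⁶)² + (4.16×10⁻⁷)²] = 1.37×10⁻⁶ V = 1.37 µV

1.37 µV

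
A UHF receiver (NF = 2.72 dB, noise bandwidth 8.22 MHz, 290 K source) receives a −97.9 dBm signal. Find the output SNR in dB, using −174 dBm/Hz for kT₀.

Noise floor: N = −174 + 10 log₁₀(B) + NF
10 log₁₀(8.22×10⁶) = 69.15 dB
N = −174 + 69.15 + 2.72 = −102.13 dBm
SNR = P_sig − N = −97.9 − (−102.13) = 4.23 dB → 4.2 dB

4.2 dB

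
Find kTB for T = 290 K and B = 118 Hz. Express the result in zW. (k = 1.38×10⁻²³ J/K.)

P_n = kTB = 1.38×10⁻²³ × 290 × 1.18×10² = 4.72×10⁻¹⁹ W = 472 zW

472 zW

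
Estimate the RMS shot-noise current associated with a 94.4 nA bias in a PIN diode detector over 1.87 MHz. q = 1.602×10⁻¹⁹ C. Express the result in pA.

I_n = √(2qI·B)
2qI·B = 2 × 1.602×10⁻¹⁹ × 9.44×10⁻⁸ × 1.87×10⁶ = 5.66×10⁻²⁰ A²
I_n = √(5.66×10⁻²⁰) = 2.38×10⁻¹⁰ A = 238 pA

238 pA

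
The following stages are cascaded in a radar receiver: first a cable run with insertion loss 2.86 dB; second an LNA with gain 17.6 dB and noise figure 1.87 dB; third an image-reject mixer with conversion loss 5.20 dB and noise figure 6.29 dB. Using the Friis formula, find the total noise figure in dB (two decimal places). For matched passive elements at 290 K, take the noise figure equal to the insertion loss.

Convert to linear (a loss of L dB is a gain of −L dB): F_i = 10^(NF_i/10), G_i = 10^(G_i,dB/10)
  Stage 1: F_1 = 10^(2.86/10) = 1.932, G_1 = 10^(−2.86/10) = 0.5176
  Stage 2: F_2 = 10^(1.87/10) = 1.538, G_2 = 10^(17.6/10) = 57.54
  Stage 3: F_3 = 10^(6.29/10) = 4.256, G_3 = 10^(−5.20/10) = 0.3020
Friis cascade:
  F = 1.932 + (1.538 − 1)/0.5176 + (4.256 − 1)/29.79 = 3.081
NF = 10 log₁₀(3.081) = 4.89 dB

4.89 dB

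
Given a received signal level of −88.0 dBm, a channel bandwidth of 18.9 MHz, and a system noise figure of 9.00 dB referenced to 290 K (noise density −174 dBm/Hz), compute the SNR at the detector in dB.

4.2 dB

Noise floor: N = −174 + 10 log₁₀(B) + NF
10 log₁₀(1.89×10⁷) = 72.76 dB
N = −174 + 72.76 + 9.00 = −92.24 dBm
SNR = P_sig − N = −88.0 − (−92.24) = 4.24 dB → 4.2 dB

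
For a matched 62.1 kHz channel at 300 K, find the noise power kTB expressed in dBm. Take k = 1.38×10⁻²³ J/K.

P_n = kTB = 1.38×10⁻²³ × 300 × 6.21×10⁴ = 2.57×10⁻¹⁶ W
In dBm: 10 log₁₀(2.57×10⁻¹⁶ / 10⁻³) = −125.9 dBm

−125.9 dBm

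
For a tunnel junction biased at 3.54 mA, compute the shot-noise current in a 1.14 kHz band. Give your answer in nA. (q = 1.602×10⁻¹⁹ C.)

1.14 nA

I_n = √(2qI·B)
2qI·B = 2 × 1.602×10⁻¹⁹ × 3.54×10⁻³ × 1.14×10³ = 1.29×10⁻¹⁸ A²
I_n = √(1.29×10⁻¹⁸) = 1.14×10⁻⁹ A = 1.14 nA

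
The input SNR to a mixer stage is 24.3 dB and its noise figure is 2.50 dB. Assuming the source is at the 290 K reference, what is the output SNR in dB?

By definition F = SNR_in/SNR_out, so in dB: SNR_out = SNR_in − NF
SNR_out = 24.3 − 2.50 = 21.80 dB

21.80 dB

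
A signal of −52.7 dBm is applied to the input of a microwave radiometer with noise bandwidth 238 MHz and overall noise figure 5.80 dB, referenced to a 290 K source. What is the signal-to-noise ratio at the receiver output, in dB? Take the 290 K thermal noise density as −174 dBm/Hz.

31.7 dB

Noise floor: N = −174 + 10 log₁₀(B) + NF
10 log₁₀(2.38×10⁸) = 83.77 dB
N = −174 + 83.77 + 5.80 = −84.43 dBm
SNR = P_sig − N = −52.7 − (−84.43) = 31.73 dB → 31.7 dB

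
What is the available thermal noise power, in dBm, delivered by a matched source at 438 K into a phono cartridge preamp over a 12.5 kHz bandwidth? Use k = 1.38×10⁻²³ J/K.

P_n = kTB = 1.38×10⁻²³ × 438 × 1.25×10⁴ = 7.56×10⁻¹⁷ W
In dBm: 10 log₁₀(7.56×10⁻¹⁷ / 10⁻³) = −131.2 dBm

−131.2 dBm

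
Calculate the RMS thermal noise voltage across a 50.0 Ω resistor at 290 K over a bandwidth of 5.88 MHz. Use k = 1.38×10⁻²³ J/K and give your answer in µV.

2.17 µV

V_n = √(4kTRB)
4kTRB = 4 × 1.38×10⁻²³ × 290 × 5.00×10¹ × 5.88×10⁶ = 4.71×10⁻¹² V²
V_n = √(4.71×10⁻¹²) = 2.17×10⁻⁶ V = 2.17 µV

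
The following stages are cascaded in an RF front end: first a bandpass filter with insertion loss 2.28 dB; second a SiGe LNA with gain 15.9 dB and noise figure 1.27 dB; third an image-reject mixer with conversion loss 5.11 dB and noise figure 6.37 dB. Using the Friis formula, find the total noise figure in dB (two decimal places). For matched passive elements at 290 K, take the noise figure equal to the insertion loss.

3.82 dB

Convert to linear (a loss of L dB is a gain of −L dB): F_i = 10^(NF_i/10), G_i = 10^(G_i,dB/10)
  Stage 1: F_1 = 10^(2.28/10) = 1.690, G_1 = 10^(−2.28/10) = 0.5916
  Stage 2: F_2 = 10^(1.27/10) = 1.340, G_2 = 10^(15.9/10) = 38.90
  Stage 3: F_3 = 10^(6.37/10) = 4.335, G_3 = 10^(−5.11/10) = 0.3083
Friis cascade:
  F = 1.690 + (1.340 − 1)/0.5916 + (4.335 − 1)/23.01 = 2.410
NF = 10 log₁₀(2.410) = 3.82 dB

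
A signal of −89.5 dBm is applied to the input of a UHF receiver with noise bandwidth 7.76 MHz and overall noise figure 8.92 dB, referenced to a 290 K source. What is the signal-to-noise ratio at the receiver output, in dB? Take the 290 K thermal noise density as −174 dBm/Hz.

6.7 dB

Noise floor: N = −174 + 10 log₁₀(B) + NF
10 log₁₀(7.76×10⁶) = 68.9 dB
N = −174 + 68.9 + 8.92 = −96.18 dBm
SNR = P_sig − N = −89.5 − (−96.18) = 6.68 dB → 6.7 dB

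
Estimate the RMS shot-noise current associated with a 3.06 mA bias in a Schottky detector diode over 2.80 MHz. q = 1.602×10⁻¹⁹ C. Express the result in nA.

I_n = √(2qI·B)
2qI·B = 2 × 1.602×10⁻¹⁹ × 3.06×10⁻³ × 2.80×10⁶ = 2.75×10⁻¹⁵ A²
I_n = √(2.75×10⁻¹⁵) = 5.24×10⁻⁸ A = 52.4 nA

52.4 nA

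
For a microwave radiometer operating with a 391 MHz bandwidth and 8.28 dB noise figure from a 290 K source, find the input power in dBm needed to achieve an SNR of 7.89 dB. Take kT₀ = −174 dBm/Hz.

−71.9 dBm

Sensitivity = −174 + 10 log₁₀(B) + NF + SNR_min
= −174 + 85.92 + 8.28 + 7.89
= −71.91 dBm → −71.9 dBm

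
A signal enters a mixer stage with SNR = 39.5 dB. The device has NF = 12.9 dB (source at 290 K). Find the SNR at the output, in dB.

By definition F = SNR_in/SNR_out, so in dB: SNR_out = SNR_in − NF
SNR_out = 39.5 − 12.9 = 26.6 dB

26.6 dB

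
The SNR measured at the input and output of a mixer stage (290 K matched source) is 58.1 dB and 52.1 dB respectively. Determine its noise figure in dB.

NF (dB) = SNR_in(dB) − SNR_out(dB) when the source is at T₀
NF = 58.1 − 52.1 = 6.0 dB

6.0 dB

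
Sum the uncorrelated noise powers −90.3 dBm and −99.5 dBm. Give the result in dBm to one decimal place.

Convert to linear, add, convert back:
P₁ = 9.33×10⁻¹³ W, P₂ = 1.12×10⁻¹³ W
P_tot = 1.05×10⁻¹² W → 10 log₁₀(P_tot / 10⁻³) = −89.8 dBm

−89.8 dBm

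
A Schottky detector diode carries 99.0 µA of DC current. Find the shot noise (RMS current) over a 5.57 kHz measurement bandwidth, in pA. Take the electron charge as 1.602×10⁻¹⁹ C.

420 pA

I_n = √(2qI·B)
2qI·B = 2 × 1.602×10⁻¹⁹ × 9.90×10⁻⁵ × 5.57×10³ = 1.77×10⁻¹⁹ A²
I_n = √(1.77×10⁻¹⁹) = 4.20×10⁻¹⁰ A = 420 pA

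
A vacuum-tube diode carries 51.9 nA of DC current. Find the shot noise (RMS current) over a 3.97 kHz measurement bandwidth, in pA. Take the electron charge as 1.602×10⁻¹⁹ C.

I_n = √(2qI·B)
2qI·B = 2 × 1.602×10⁻¹⁹ × 5.19×10⁻⁸ × 3.97×10³ = 6.60×10⁻²³ A²
I_n = √(6.60×10⁻²³) = 8.13×10⁻¹² A = 8.13 pA

8.13 pA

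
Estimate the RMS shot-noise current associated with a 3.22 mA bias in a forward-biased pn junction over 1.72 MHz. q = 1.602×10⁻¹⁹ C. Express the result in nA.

42.1 nA

I_n = √(2qI·B)
2qI·B = 2 × 1.602×10⁻¹⁹ × 3.22×10⁻³ × 1.72×10⁶ = 1.77×10⁻¹⁵ A²
I_n = √(1.77×10⁻¹⁵) = 4.21×10⁻⁸ A = 42.1 nA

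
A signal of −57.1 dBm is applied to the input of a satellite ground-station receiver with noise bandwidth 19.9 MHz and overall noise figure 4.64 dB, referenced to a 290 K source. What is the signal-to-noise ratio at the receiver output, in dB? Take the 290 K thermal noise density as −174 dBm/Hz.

39.3 dB

Noise floor: N = −174 + 10 log₁₀(B) + NF
10 log₁₀(1.99×10⁷) = 72.99 dB
N = −174 + 72.99 + 4.64 = −96.37 dBm
SNR = P_sig − N = −57.1 − (−96.37) = 39.27 dB → 39.3 dB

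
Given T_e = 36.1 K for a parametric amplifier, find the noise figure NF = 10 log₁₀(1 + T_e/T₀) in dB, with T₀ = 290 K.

F = 1 + T_e/T₀ = 1 + 36.1/290 = 1.12448
NF = 10 log₁₀(1.12448) = 0.510 dB

0.510 dB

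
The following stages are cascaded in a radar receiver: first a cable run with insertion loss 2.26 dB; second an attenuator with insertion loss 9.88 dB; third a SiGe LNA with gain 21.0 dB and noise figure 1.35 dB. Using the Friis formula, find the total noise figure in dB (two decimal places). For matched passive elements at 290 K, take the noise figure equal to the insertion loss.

13.49 dB

Convert to linear (a loss of L dB is a gain of −L dB): F_i = 10^(NF_i/10), G_i = 10^(G_i,dB/10)
  Stage 1: F_1 = 10^(2.26/10) = 1.683, G_1 = 10^(−2.26/10) = 0.5943
  Stage 2: F_2 = 10^(9.88/10) = 9.727, G_2 = 10^(−9.88/10) = 0.1028
  Stage 3: F_3 = 10^(1.35/10) = 1.365, G_3 = 10^(21.0/10) = 125.9
Friis cascade:
  F = 1.683 + (9.727 − 1)/0.5943 + (1.365 − 1)/0.06109 = 22.34
NF = 10 log₁₀(22.34) = 13.49 dB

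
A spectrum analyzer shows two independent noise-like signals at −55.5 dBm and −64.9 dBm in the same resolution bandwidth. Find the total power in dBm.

−55.0 dBm

Convert to linear, add, convert back:
P₁ = 2.82×10⁻⁹ W, P₂ = 3.24×10⁻¹⁰ W
P_tot = 3.14×10⁻⁹ W → 10 log₁₀(P_tot / 10⁻³) = −55.0 dBm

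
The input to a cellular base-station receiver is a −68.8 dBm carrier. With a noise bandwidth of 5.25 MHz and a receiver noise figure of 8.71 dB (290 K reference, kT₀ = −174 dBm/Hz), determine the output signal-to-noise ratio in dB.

29.3 dB

Noise floor: N = −174 + 10 log₁₀(B) + NF
10 log₁₀(5.25×10⁶) = 67.2 dB
N = −174 + 67.2 + 8.71 = −98.09 dBm
SNR = P_sig − N = −68.8 − (−98.09) = 29.29 dB → 29.3 dB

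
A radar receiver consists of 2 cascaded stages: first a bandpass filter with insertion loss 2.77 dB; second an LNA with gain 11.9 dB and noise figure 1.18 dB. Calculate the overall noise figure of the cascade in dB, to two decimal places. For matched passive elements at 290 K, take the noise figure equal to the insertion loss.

Convert to linear (a loss of L dB is a gain of −L dB): F_i = 10^(NF_i/10), G_i = 10^(G_i,dB/10)
  Stage 1: F_1 = 10^(2.77/10) = 1.892, G_1 = 10^(−2.77/10) = 0.5284
  Stage 2: F_2 = 10^(1.18/10) = 1.312, G_2 = 10^(11.9/10) = 15.49
Friis cascade:
  F = 1.892 + (1.312 − 1)/0.5284 = 2.483
NF = 10 log₁₀(2.483) = 3.95 dB

3.95 dB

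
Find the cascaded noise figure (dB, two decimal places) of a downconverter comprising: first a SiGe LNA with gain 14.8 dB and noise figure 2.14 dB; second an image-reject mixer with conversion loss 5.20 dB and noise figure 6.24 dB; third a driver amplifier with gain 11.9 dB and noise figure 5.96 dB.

Convert to linear (a loss of L dB is a gain of −L dB): F_i = 10^(NF_i/10), G_i = 10^(G_i,dB/10)
  Stage 1: F_1 = 10^(2.14/10) = 1.637, G_1 = 10^(14.8/10) = 30.20
  Stage 2: F_2 = 10^(6.24/10) = 4.207, G_2 = 10^(−5.20/10) = 0.3020
  Stage 3: F_3 = 10^(5.96/10) = 3.945, G_3 = 10^(11.9/10) = 15.49
Friis cascade:
  F = 1.637 + (4.207 − 1)/30.20 + (3.945 − 1)/9.120 = 2.066
NF = 10 log₁₀(2.066) = 3.15 dB

3.15 dB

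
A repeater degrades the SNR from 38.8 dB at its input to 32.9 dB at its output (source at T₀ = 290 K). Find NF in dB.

NF (dB) = SNR_in(dB) − SNR_out(dB) when the source is at T₀
NF = 38.8 − 32.9 = 5.9 dB

5.9 dB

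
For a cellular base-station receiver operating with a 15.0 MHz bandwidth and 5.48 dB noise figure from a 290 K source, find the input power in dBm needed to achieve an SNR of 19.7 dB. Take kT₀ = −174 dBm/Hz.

Sensitivity = −174 + 10 log₁₀(B) + NF + SNR_min
= −174 + 71.76 + 5.48 + 19.7
= −77.06 dBm → −77.1 dBm

−77.1 dBm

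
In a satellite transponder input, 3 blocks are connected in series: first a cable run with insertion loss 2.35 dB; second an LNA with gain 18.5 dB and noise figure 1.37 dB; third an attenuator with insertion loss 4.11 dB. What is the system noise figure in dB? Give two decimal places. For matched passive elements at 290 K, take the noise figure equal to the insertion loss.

3.79 dB

Convert to linear (a loss of L dB is a gain of −L dB): F_i = 10^(NF_i/10), G_i = 10^(G_i,dB/10)
  Stage 1: F_1 = 10^(2.35/10) = 1.718, G_1 = 10^(−2.35/10) = 0.5821
  Stage 2: F_2 = 10^(1.37/10) = 1.371, G_2 = 10^(18.5/10) = 70.79
  Stage 3: F_3 = 10^(4.11/10) = 2.576, G_3 = 10^(−4.11/10) = 0.3882
Friis cascade:
  F = 1.718 + (1.371 − 1)/0.5821 + (2.576 − 1)/41.21 = 2.393
NF = 10 log₁₀(2.393) = 3.79 dB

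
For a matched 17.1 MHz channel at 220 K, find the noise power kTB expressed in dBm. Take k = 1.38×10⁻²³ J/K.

−102.8 dBm

P_n = kTB = 1.38×10⁻²³ × 220 × 1.71×10⁷ = 5.19×10⁻¹⁴ W
In dBm: 10 log₁₀(5.19×10⁻¹⁴ / 10⁻³) = −102.8 dBm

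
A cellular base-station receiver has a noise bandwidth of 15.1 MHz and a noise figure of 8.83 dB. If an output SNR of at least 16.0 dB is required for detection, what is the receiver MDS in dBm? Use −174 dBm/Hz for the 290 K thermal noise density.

Sensitivity = −174 + 10 log₁₀(B) + NF + SNR_min
= −174 + 71.79 + 8.83 + 16.0
= −77.38 dBm → −77.4 dBm

−77.4 dBm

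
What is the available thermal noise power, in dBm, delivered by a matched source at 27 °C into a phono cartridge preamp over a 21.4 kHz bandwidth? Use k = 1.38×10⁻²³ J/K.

−130.5 dBm

T = 27 °C + 273.15 = 300.15 K
P_n = kTB = 1.38×10⁻²³ × 300.15 × 2.14×10⁴ = 8.86×10⁻¹⁷ W
In dBm: 10 log₁₀(8.86×10⁻¹⁷ / 10⁻³) = −130.5 dBm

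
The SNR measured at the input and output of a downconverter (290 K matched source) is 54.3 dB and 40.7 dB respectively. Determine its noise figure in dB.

13.6 dB

NF (dB) = SNR_in(dB) − SNR_out(dB) when the source is at T₀
NF = 54.3 − 40.7 = 13.6 dB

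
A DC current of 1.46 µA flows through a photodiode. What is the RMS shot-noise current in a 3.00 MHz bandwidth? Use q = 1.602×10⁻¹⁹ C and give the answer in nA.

I_n = √(2qI·B)
2qI·B = 2 × 1.602×10⁻¹⁹ × 1.46×10⁻⁶ × 3.00×10⁶ = 1.40×10⁻¹⁸ A²
I_n = √(1.40×10⁻¹⁸) = 1.18×10⁻⁹ A = 1.18 nA

1.18 nA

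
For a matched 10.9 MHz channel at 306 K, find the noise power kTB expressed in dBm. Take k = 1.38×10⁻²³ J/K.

P_n = kTB = 1.38×10⁻²³ × 306 × 1.09×10⁷ = 4.60×10⁻¹⁴ W
In dBm: 10 log₁₀(4.60×10⁻¹⁴ / 10⁻³) = −103.4 dBm

−103.4 dBm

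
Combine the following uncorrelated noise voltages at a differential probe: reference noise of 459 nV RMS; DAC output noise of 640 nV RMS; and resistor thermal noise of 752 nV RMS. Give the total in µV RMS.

Uncorrelated sources add in power (mean-square): V_tot = √(ΣV_i²)
V_tot = √[(4.59×10⁻⁷)² + (6.40×10⁻⁷)² + (7.52×10⁻⁷)²] = 1.09×10⁻⁶ V = 1.09 µV

1.09 µV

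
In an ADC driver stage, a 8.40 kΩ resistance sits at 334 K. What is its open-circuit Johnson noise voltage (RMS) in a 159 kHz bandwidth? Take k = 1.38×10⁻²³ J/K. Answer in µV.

V_n = √(4kTRB)
4kTRB = 4 × 1.38×10⁻²³ × 334 × 8.40×10³ × 1.59×10⁵ = 2.46×10⁻¹¹ V²
V_n = √(2.46×10⁻¹¹) = 4.96×10⁻⁶ V = 4.96 µV

4.96 µV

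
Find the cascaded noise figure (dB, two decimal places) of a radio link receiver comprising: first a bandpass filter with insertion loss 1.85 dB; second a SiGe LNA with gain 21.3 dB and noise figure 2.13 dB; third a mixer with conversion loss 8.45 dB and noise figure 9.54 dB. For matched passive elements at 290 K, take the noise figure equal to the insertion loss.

Convert to linear (a loss of L dB is a gain of −L dB): F_i = 10^(NF_i/10), G_i = 10^(G_i,dB/10)
  Stage 1: F_1 = 10^(1.85/10) = 1.531, G_1 = 10^(−1.85/10) = 0.6531
  Stage 2: F_2 = 10^(2.13/10) = 1.633, G_2 = 10^(21.3/10) = 134.9
  Stage 3: F_3 = 10^(9.54/10) = 8.995, G_3 = 10^(−8.45/10) = 0.1429
Friis cascade:
  F = 1.531 + (1.633 − 1)/0.6531 + (8.995 − 1)/88.10 = 2.591
NF = 10 log₁₀(2.591) = 4.13 dB

4.13 dB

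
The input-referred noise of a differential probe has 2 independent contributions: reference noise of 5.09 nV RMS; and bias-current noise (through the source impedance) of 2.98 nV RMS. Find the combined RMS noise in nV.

Uncorrelated sources add in power (mean-square): V_tot = √(ΣV_i²)
V_tot = √[(5.09×10⁻⁹)² + (2.98×10⁻⁹)²] = 5.90×10⁻⁹ V = 5.90 nV

5.90 nV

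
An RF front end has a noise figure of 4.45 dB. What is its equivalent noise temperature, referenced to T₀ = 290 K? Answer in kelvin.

F = 10^(4.45/10) = 2.78612
T_e = (F − 1)·T₀ = (2.78612 − 1) × 290 = 518 K

518 K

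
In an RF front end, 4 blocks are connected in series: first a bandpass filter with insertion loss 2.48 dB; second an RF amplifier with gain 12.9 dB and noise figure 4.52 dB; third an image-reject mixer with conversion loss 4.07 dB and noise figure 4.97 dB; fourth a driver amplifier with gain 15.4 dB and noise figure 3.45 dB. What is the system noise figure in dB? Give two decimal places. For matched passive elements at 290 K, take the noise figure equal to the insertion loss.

Convert to linear (a loss of L dB is a gain of −L dB): F_i = 10^(NF_i/10), G_i = 10^(G_i,dB/10)
  Stage 1: F_1 = 10^(2.48/10) = 1.770, G_1 = 10^(−2.48/10) = 0.5649
  Stage 2: F_2 = 10^(4.52/10) = 2.831, G_2 = 10^(12.9/10) = 19.50
  Stage 3: F_3 = 10^(4.97/10) = 3.141, G_3 = 10^(−4.07/10) = 0.3917
  Stage 4: F_4 = 10^(3.45/10) = 2.213, G_4 = 10^(15.4/10) = 34.67
Friis cascade:
  F = 1.770 + (2.831 − 1)/0.5649 + (3.141 − 1)/11.02 + (2.213 − 1)/4.315 = 5.487
NF = 10 log₁₀(5.487) = 7.39 dB

7.39 dB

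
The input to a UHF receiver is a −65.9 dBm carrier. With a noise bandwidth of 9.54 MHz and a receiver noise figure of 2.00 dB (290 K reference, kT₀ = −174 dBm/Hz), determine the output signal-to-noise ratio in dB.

36.3 dB

Noise floor: N = −174 + 10 log₁₀(B) + NF
10 log₁₀(9.54×10⁶) = 69.8 dB
N = −174 + 69.8 + 2.00 = −102.20 dBm
SNR = P_sig − N = −65.9 − (−102.20) = 36.30 dB → 36.3 dB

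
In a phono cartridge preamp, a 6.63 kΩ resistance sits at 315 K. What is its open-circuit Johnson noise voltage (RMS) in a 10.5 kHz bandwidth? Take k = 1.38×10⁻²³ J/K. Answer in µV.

V_n = √(4kTRB)
4kTRB = 4 × 1.38×10⁻²³ × 315 × 6.63×10³ × 1.05×10⁴ = 1.21×10⁻¹² V²
V_n = √(1.21×10⁻¹²) = 1.10×10⁻⁶ V = 1.10 µV

1.10 µV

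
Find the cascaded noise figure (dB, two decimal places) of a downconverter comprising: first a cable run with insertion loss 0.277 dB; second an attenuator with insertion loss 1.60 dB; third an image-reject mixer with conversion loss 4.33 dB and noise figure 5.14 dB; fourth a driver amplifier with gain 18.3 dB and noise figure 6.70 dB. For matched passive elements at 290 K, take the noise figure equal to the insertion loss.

Convert to linear (a loss of L dB is a gain of −L dB): F_i = 10^(NF_i/10), G_i = 10^(G_i,dB/10)
  Stage 1: F_1 = 10^(0.277/10) = 1.066, G_1 = 10^(−0.277/10) = 0.9382
  Stage 2: F_2 = 10^(1.60/10) = 1.445, G_2 = 10^(−1.60/10) = 0.6918
  Stage 3: F_3 = 10^(5.14/10) = 3.266, G_3 = 10^(−4.33/10) = 0.3690
  Stage 4: F_4 = 10^(6.70/10) = 4.677, G_4 = 10^(18.3/10) = 67.61
Friis cascade:
  F = 1.066 + (1.445 − 1)/0.9382 + (3.266 − 1)/0.6491 + (4.677 − 1)/0.2395 = 20.39
NF = 10 log₁₀(20.39) = 13.09 dB

13.09 dB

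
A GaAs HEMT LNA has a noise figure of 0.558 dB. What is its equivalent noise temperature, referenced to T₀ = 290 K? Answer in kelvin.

39.8 K

F = 10^(0.558/10) = 1.1371
T_e = (F − 1)·T₀ = (1.1371 − 1) × 290 = 39.8 K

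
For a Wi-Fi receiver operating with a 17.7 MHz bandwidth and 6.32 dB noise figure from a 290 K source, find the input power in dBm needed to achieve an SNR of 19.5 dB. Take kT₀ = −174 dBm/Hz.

−75.7 dBm

Sensitivity = −174 + 10 log₁₀(B) + NF + SNR_min
= −174 + 72.48 + 6.32 + 19.5
= −75.70 dBm → −75.7 dBm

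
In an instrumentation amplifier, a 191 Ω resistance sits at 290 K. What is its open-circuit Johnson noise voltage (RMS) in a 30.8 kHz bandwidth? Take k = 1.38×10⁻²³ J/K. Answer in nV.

307 nV

V_n = √(4kTRB)
4kTRB = 4 × 1.38×10⁻²³ × 290 × 1.91×10² × 3.08×10⁴ = 9.42×10⁻¹⁴ V²
V_n = √(9.42×10⁻¹⁴) = 3.07×10⁻⁷ V = 307 nV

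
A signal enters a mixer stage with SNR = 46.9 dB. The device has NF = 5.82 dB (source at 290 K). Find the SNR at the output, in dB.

41.08 dB

By definition F = SNR_in/SNR_out, so in dB: SNR_out = SNR_in − NF
SNR_out = 46.9 − 5.82 = 41.08 dB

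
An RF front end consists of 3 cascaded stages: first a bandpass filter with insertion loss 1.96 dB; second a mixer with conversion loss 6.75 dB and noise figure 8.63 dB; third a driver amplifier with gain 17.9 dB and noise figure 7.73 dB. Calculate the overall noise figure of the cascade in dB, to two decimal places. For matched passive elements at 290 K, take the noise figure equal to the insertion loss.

16.82 dB

Convert to linear (a loss of L dB is a gain of −L dB): F_i = 10^(NF_i/10), G_i = 10^(G_i,dB/10)
  Stage 1: F_1 = 10^(1.96/10) = 1.570, G_1 = 10^(−1.96/10) = 0.6368
  Stage 2: F_2 = 10^(8.63/10) = 7.295, G_2 = 10^(−6.75/10) = 0.2113
  Stage 3: F_3 = 10^(7.73/10) = 5.929, G_3 = 10^(17.9/10) = 61.66
Friis cascade:
  F = 1.570 + (7.295 − 1)/0.6368 + (5.929 − 1)/0.1346 = 48.08
NF = 10 log₁₀(48.08) = 16.82 dB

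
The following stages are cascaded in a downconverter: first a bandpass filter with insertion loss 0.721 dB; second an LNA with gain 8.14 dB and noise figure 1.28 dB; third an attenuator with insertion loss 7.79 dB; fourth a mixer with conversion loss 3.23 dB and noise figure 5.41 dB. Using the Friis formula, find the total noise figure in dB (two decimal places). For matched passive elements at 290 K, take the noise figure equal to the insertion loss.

7.15 dB

Convert to linear (a loss of L dB is a gain of −L dB): F_i = 10^(NF_i/10), G_i = 10^(G_i,dB/10)
  Stage 1: F_1 = 10^(0.721/10) = 1.181, G_1 = 10^(−0.721/10) = 0.8470
  Stage 2: F_2 = 10^(1.28/10) = 1.343, G_2 = 10^(8.14/10) = 6.516
  Stage 3: F_3 = 10^(7.79/10) = 6.012, G_3 = 10^(−7.79/10) = 0.1663
  Stage 4: F_4 = 10^(5.41/10) = 3.475, G_4 = 10^(−3.23/10) = 0.4753
Friis cascade:
  F = 1.181 + (1.343 − 1)/0.8470 + (6.012 − 1)/5.520 + (3.475 − 1)/0.9181 = 5.189
NF = 10 log₁₀(5.189) = 7.15 dB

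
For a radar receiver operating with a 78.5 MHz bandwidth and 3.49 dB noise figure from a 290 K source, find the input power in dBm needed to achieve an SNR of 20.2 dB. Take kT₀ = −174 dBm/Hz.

−71.4 dBm

Sensitivity = −174 + 10 log₁₀(B) + NF + SNR_min
= −174 + 78.95 + 3.49 + 20.2
= −71.36 dBm → −71.4 dBm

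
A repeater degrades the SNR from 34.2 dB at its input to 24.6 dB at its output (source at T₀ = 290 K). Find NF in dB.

NF (dB) = SNR_in(dB) − SNR_out(dB) when the source is at T₀
NF = 34.2 − 24.6 = 9.6 dB

9.6 dB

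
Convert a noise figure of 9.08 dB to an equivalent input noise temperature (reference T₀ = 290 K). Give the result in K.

2056 K

F = 10^(9.08/10) = 8.09096
T_e = (F − 1)·T₀ = (8.09096 − 1) × 290 = 2056 K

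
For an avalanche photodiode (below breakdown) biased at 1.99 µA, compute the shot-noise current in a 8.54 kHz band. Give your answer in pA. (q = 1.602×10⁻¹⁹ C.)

I_n = √(2qI·B)
2qI·B = 2 × 1.602×10⁻¹⁹ × 1.99×10⁻⁶ × 8.54×10³ = 5.45×10⁻²¹ A²
I_n = √(5.45×10⁻²¹) = 7.38×10⁻¹¹ A = 73.8 pA

73.8 pA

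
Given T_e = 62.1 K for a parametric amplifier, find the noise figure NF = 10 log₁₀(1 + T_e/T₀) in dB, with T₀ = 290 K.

0.843 dB

F = 1 + T_e/T₀ = 1 + 62.1/290 = 1.21414
NF = 10 log₁₀(1.21414) = 0.843 dB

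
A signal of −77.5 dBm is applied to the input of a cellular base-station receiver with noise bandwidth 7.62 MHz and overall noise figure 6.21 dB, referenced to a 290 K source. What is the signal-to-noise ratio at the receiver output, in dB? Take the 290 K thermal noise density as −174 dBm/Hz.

Noise floor: N = −174 + 10 log₁₀(B) + NF
10 log₁₀(7.62×10⁶) = 68.82 dB
N = −174 + 68.82 + 6.21 = −98.97 dBm
SNR = P_sig − N = −77.5 − (−98.97) = 21.47 dB → 21.5 dB

21.5 dB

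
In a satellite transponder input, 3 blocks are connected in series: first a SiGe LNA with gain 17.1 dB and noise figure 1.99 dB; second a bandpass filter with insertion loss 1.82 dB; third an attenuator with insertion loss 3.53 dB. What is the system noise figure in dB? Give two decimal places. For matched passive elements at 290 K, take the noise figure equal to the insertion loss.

Convert to linear (a loss of L dB is a gain of −L dB): F_i = 10^(NF_i/10), G_i = 10^(G_i,dB/10)
  Stage 1: F_1 = 10^(1.99/10) = 1.581, G_1 = 10^(17.1/10) = 51.29
  Stage 2: F_2 = 10^(1.82/10) = 1.521, G_2 = 10^(−1.82/10) = 0.6577
  Stage 3: F_3 = 10^(3.53/10) = 2.254, G_3 = 10^(−3.53/10) = 0.4436
Friis cascade:
  F = 1.581 + (1.521 − 1)/51.29 + (2.254 − 1)/33.73 = 1.629
NF = 10 log₁₀(1.629) = 2.12 dB

2.12 dB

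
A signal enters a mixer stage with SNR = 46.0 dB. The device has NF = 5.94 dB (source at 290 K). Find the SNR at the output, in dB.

By definition F = SNR_in/SNR_out, so in dB: SNR_out = SNR_in − NF
SNR_out = 46.0 − 5.94 = 40.06 dB

40.06 dB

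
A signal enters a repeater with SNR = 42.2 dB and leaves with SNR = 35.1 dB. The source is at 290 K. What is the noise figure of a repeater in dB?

7.1 dB

NF (dB) = SNR_in(dB) − SNR_out(dB) when the source is at T₀
NF = 42.2 − 35.1 = 7.1 dB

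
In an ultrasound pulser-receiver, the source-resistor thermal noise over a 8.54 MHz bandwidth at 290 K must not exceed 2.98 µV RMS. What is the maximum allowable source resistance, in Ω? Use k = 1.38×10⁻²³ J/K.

Johnson–Nyquist: V_n = √(4kTRB) ⇒ R = V_n² / (4kTB)
4kTB = 4 × 1.38×10⁻²³ × 290 × 8.54×10⁶ = 1.37×10⁻¹³
R = (2.98×10⁻⁶)² / 1.37×10⁻¹³ = 6.50×10¹ Ω = 65.0 Ω

65.0 Ω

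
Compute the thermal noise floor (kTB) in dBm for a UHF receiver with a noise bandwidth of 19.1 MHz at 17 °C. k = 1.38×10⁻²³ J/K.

T = 17 °C + 273.15 = 290.15 K
P_n = kTB = 1.38×10⁻²³ × 290.15 × 1.91×10⁷ = 7.65×10⁻¹⁴ W
In dBm: 10 log₁₀(7.65×10⁻¹⁴ / 10⁻³) = −101.2 dBm

−101.2 dBm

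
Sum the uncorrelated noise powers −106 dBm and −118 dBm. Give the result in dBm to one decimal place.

Convert to linear, add, convert back:
P₁ = 2.51×10⁻¹⁴ W, P₂ = 1.58×10⁻¹⁵ W
P_tot = 2.67×10⁻¹⁴ W → 10 log₁₀(P_tot / 10⁻³) = −105.7 dBm

−105.7 dBm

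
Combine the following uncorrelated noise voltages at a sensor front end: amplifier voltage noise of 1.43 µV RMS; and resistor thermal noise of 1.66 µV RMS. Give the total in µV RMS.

2.19 µV

Uncorrelated sources add in power (mean-square): V_tot = √(ΣV_i²)
V_tot = √[(1.43×10⁻⁶)² + (1.66×10⁻⁶)²] = 2.19×10⁻⁶ V = 2.19 µV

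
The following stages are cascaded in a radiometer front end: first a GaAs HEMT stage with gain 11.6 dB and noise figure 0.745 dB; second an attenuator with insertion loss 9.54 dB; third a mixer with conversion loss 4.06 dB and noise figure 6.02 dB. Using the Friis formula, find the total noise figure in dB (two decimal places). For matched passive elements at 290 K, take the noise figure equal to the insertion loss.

Convert to linear (a loss of L dB is a gain of −L dB): F_i = 10^(NF_i/10), G_i = 10^(G_i,dB/10)
  Stage 1: F_1 = 10^(0.745/10) = 1.187, G_1 = 10^(11.6/10) = 14.45
  Stage 2: F_2 = 10^(9.54/10) = 8.995, G_2 = 10^(−9.54/10) = 0.1112
  Stage 3: F_3 = 10^(6.02/10) = 3.999, G_3 = 10^(−4.06/10) = 0.3926
Friis cascade:
  F = 1.187 + (8.995 − 1)/14.45 + (3.999 − 1)/1.607 = 3.607
NF = 10 log₁₀(3.607) = 5.57 dB

5.57 dB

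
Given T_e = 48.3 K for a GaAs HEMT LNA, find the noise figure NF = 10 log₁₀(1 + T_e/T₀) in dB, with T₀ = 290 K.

0.669 dB

F = 1 + T_e/T₀ = 1 + 48.3/290 = 1.16655
NF = 10 log₁₀(1.16655) = 0.669 dB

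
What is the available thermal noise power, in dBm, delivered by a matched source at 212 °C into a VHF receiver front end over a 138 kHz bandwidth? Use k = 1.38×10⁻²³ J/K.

T = 212 °C + 273.15 = 485.15 K
P_n = kTB = 1.38×10⁻²³ × 485.15 × 1.38×10⁵ = 9.24×10⁻¹⁶ W
In dBm: 10 log₁₀(9.24×10⁻¹⁶ / 10⁻³) = −120.3 dBm

−120.3 dBm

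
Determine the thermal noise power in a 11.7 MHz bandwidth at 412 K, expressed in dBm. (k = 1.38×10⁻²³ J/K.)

−101.8 dBm

P_n = kTB = 1.38×10⁻²³ × 412 × 1.17×10⁷ = 6.65×10⁻¹⁴ W
In dBm: 10 log₁₀(6.65×10⁻¹⁴ / 10⁻³) = −101.8 dBm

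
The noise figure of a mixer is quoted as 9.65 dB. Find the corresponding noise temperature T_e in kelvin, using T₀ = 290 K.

2385 K

F = 10^(9.65/10) = 9.22571
T_e = (F − 1)·T₀ = (9.22571 − 1) × 290 = 2385 K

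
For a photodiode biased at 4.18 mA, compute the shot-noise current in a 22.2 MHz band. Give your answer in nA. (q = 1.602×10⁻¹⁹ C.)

172 nA

I_n = √(2qI·B)
2qI·B = 2 × 1.602×10⁻¹⁹ × 4.18×10⁻³ × 2.22×10⁷ = 2.97×10⁻¹⁴ A²
I_n = √(2.97×10⁻¹⁴) = 1.72×10⁻⁷ A = 172 nA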